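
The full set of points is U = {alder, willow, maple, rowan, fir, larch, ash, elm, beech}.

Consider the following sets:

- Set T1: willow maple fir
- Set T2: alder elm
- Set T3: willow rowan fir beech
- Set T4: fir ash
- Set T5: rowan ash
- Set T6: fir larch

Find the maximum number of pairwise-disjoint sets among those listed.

T1, T2, T5 are pairwise disjoint (T1={willow,maple,fir}; T2={alder,elm}; T5={rowan,ash}).
Every remaining set overlaps one of these, and no 4 of the listed sets are pairwise disjoint, so 3 is the maximum.

3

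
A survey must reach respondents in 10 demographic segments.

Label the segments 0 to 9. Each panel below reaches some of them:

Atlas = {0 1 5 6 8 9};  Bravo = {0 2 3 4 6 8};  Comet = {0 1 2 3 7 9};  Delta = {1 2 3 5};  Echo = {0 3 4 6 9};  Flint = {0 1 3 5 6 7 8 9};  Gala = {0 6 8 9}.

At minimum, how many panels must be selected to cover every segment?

2

Bravo and Flint together: Bravo ∪ Flint = {0, 1, 2, 3, 4, 5, 6, 7, 8, 9} — every segment is covered.
No single panel has all 10 segments (the largest, Flint, has 8), so 2 is optimal.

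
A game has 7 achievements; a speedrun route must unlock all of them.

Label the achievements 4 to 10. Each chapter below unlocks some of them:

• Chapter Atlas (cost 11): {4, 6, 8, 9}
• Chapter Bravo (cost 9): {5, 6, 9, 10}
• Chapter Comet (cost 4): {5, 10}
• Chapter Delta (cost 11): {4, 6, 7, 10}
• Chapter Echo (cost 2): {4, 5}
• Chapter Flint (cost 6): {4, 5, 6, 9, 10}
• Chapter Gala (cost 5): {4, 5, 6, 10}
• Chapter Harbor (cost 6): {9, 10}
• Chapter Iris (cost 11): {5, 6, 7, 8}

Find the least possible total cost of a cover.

Flint, Iris together cover every achievement (Flint ∪ Iris = {4, 5, 6, 7, 8, 9, 10}); total cost 6 + 11 = 17.
The greedy pick Echo, Flint, Iris costs 19; no covering selection beats 17.

17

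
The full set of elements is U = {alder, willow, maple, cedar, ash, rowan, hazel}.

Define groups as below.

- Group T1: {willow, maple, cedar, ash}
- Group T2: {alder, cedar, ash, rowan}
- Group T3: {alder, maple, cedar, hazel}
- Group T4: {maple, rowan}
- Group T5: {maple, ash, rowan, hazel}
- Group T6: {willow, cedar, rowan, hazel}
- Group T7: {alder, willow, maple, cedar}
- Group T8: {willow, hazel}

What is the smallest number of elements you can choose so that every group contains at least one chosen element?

3

Take H = {alder, willow, rowan}. Each listed group contains at least one of these, so H is a hitting set of size 3.
No choice of 2 elements meets every group, so 3 is the minimum.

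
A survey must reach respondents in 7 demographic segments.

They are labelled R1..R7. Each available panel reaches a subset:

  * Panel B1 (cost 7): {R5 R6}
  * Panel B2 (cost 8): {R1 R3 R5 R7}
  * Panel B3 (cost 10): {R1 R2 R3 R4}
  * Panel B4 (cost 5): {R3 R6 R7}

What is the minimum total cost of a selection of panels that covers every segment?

22

B1, B3, B4 together cover every segment (B1 ∪ B3 ∪ B4 = {R1, R2, R3, R4, R5, R6, R7}); total cost 7 + 10 + 5 = 22.
No covering selection has total cost below 22.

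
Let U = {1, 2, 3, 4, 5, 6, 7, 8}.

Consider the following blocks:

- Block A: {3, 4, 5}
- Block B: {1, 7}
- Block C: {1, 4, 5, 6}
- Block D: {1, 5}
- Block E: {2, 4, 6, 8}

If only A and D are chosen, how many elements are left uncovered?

4

Union of A, D = {1, 3, 4, 5}.
Not covered: 2, 6, 7, 8 — 4 elements.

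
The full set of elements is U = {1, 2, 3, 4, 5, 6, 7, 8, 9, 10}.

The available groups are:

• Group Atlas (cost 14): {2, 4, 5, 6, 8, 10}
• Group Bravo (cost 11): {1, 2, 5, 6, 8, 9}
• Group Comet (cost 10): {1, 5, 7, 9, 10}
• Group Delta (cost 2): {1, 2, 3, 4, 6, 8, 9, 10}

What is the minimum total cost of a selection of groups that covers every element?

Comet, Delta together cover every element (Comet ∪ Delta = {1, 2, 3, 4, 5, 6, 7, 8, 9, 10}); total cost 10 + 2 = 12.
No covering selection has total cost below 12.

12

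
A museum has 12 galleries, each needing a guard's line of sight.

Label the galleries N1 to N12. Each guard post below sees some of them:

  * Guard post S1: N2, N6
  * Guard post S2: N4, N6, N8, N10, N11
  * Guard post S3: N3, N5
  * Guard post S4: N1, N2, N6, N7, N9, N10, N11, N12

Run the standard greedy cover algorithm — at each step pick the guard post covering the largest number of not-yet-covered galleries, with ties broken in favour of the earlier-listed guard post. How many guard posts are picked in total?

Greedy: pick S4 (covers 8 new) → pick S2 (covers 2 new) → pick S3 (covers 2 new). Total picks: 3.

3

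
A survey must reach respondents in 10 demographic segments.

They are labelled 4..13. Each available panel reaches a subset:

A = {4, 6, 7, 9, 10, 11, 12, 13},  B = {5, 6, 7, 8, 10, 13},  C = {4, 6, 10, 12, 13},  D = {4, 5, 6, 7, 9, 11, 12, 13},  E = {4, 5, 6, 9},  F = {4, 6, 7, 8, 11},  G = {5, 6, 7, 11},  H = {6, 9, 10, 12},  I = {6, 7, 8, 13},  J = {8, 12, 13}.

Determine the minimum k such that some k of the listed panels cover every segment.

2

A and B together: A ∪ B = {4, 5, 6, 7, 8, 9, 10, 11, 12, 13} — every segment is covered.
No single panel has all 10 segments (the largest, A, has 8), so 2 is optimal.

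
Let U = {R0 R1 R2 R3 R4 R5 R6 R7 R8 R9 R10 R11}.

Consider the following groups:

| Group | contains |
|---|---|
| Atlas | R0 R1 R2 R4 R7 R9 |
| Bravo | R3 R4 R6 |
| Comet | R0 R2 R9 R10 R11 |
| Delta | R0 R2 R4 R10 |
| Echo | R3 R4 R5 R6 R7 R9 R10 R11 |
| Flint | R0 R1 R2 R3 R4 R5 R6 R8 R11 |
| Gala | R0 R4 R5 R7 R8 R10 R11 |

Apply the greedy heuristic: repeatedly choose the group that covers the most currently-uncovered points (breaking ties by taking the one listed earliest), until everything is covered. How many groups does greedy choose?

2

Greedy: pick Flint (covers 9 new) → pick Echo (covers 3 new). Total picks: 2.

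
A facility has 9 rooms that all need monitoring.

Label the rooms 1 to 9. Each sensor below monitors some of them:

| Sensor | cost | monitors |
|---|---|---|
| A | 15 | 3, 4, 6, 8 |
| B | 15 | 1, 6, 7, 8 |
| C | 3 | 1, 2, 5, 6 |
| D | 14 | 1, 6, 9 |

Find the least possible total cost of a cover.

A, B, C, D together cover every room (A ∪ B ∪ C ∪ D = {1, 2, 3, 4, 5, 6, 7, 8, 9}); total cost 15 + 15 + 3 + 14 = 47.
No covering selection has total cost below 47.

47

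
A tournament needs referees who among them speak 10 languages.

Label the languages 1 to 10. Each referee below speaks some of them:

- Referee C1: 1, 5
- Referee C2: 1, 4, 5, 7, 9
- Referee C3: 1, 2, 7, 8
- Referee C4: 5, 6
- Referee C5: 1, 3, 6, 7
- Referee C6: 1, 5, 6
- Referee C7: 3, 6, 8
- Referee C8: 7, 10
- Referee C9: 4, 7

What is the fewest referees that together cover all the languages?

C2 and C3 and C7 and C8 together: C2 ∪ C3 ∪ C7 ∪ C8 = {1, 2, 3, 4, 5, 6, 7, 8, 9, 10} — every language is covered.
No 3 of the 9 referees cover everything (all 84 combinations miss at least one language), so 4 is optimal.

4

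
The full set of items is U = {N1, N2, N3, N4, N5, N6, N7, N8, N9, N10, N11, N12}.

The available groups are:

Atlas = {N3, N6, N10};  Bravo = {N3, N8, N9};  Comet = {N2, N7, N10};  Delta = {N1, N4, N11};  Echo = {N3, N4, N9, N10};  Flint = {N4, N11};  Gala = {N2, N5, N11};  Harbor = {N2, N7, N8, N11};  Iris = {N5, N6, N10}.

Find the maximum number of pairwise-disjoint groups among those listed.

Bravo, Flint, Iris are pairwise disjoint (Bravo={N3,N8,N9}; Flint={N4,N11}; Iris={N5,N6,N10}).
Every remaining group overlaps one of these, and no 4 of the listed groups are pairwise disjoint, so 3 is the maximum.

3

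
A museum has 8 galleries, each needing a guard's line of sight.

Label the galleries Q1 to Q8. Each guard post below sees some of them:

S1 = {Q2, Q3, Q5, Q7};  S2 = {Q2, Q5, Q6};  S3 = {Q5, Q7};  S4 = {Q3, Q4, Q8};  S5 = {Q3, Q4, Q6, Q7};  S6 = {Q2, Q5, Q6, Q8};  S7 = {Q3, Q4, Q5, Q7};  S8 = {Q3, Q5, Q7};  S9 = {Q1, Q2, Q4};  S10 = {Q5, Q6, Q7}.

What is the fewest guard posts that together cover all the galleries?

3

Take {S4, S9, S10}. Their union is {Q1, Q2, Q3, Q4, Q5, Q6, Q7, Q8}, which is all 8 galleries.
Only S9 contains Q1, so S9 is forced; the remaining 5 galleries need at least 2 more guard posts (each remaining guard post adds at most 3) — so at least 3 guard posts are needed, and 3 is optimal.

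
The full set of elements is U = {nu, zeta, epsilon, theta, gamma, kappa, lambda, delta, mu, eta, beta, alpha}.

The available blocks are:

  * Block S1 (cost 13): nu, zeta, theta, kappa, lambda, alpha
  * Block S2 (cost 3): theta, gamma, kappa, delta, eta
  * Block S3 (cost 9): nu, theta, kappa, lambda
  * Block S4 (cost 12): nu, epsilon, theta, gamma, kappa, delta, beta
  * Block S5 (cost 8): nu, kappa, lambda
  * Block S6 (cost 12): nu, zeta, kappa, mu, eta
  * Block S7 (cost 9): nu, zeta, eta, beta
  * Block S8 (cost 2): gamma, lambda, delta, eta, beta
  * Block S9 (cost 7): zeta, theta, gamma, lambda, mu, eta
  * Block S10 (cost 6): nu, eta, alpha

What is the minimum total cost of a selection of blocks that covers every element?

25

S4, S9, S10 together cover every element (S4 ∪ S9 ∪ S10 = {nu, zeta, epsilon, theta, gamma, kappa, lambda, delta, mu, eta, beta, alpha}); total cost 12 + 7 + 6 = 25.
The greedy pick S8, S2, S10, S9, S4 costs 30; no covering selection beats 25.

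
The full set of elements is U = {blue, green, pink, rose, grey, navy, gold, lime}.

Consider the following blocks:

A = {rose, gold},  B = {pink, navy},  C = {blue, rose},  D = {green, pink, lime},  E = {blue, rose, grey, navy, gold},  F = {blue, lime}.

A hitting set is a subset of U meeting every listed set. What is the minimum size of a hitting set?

3

Take H = {rose, navy, lime}. Each listed block contains at least one of these, so H is a hitting set of size 3.
The blocks A, B, F are pairwise disjoint, so any hitting set needs a separate element for each — at least 3. Hence 3 is optimal.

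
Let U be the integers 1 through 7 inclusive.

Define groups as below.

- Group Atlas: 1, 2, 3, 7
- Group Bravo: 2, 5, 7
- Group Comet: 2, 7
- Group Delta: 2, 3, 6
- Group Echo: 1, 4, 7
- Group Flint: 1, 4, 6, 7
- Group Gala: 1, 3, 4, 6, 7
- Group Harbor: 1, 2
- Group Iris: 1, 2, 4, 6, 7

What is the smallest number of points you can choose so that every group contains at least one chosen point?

H = {1, 2} meets every group (each contains at least one member of H), and |H| = 2.
The groups Delta, Echo are pairwise disjoint, so any hitting set needs a separate point for each — at least 2. Hence 2 is optimal.

2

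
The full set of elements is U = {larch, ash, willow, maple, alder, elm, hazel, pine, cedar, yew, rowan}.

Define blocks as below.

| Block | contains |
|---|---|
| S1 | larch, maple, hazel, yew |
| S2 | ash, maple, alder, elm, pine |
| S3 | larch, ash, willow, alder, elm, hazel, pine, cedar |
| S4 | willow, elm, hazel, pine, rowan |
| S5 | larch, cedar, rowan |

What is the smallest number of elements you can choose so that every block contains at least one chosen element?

2

The 2 elements {larch, pine} hit every block.
The blocks S2, S5 are pairwise disjoint, so any hitting set needs a separate element for each — at least 2. Hence 2 is optimal.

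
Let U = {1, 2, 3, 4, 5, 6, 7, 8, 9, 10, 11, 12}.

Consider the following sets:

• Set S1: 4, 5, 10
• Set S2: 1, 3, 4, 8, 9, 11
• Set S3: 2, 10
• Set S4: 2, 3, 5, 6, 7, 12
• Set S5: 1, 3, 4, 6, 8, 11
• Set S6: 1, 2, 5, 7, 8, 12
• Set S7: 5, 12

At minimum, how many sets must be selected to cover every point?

Take {S2, S3, S4}. Their union is {1, 2, 3, 4, 5, 6, 7, 8, 9, 10, 11, 12}, which is all 12 points.
Only S2 contains 9, so S2 is forced; the remaining 6 points need at least 2 more sets (each remaining set adds at most 5) — so at least 3 sets are needed, and 3 is optimal.

3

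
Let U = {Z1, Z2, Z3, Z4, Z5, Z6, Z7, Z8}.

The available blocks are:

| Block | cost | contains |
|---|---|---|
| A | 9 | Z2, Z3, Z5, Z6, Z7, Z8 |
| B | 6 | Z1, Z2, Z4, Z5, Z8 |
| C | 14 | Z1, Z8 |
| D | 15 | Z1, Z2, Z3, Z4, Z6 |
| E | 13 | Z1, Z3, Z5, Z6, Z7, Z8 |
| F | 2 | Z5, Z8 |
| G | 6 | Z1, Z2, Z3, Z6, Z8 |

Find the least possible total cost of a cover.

A, B together cover every point (A ∪ B = {Z1, Z2, Z3, Z4, Z5, Z6, Z7, Z8}); total cost 9 + 6 = 15.
The greedy pick F, G, B, A costs 23; no covering selection beats 15.

15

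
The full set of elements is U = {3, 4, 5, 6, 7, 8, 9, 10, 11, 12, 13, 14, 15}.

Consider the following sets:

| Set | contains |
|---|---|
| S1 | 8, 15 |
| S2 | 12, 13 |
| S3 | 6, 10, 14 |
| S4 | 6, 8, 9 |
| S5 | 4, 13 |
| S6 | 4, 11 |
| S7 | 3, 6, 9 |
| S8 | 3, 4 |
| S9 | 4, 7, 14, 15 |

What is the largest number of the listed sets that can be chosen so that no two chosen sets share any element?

4

S1, S2, S3, S8 are pairwise disjoint (S1={8,15}; S2={12,13}; S3={6,10,14}; S8={3,4}).
Every remaining set overlaps one of these, and no 5 of the listed sets are pairwise disjoint, so 4 is the maximum.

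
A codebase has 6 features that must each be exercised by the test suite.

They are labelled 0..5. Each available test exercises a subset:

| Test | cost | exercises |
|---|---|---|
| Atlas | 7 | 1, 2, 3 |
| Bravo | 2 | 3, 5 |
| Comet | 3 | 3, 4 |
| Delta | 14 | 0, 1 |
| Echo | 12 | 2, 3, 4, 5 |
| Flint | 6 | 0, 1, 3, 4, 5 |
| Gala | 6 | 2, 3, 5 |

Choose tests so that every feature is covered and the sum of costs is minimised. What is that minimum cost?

Flint, Gala together cover every feature (Flint ∪ Gala = {0, 1, 2, 3, 4, 5}); total cost 6 + 6 = 12.
The greedy pick Bravo, Flint, Gala costs 14; no covering selection beats 12.

12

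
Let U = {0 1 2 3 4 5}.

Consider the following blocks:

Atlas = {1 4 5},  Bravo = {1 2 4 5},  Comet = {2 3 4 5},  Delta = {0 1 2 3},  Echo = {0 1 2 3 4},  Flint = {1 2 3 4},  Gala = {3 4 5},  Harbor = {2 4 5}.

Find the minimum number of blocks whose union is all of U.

Echo and Gala together: Echo ∪ Gala = {0, 1, 2, 3, 4, 5} — every item is covered.
No single block has all 6 items (the largest, Echo, has 5), so 2 is optimal.

2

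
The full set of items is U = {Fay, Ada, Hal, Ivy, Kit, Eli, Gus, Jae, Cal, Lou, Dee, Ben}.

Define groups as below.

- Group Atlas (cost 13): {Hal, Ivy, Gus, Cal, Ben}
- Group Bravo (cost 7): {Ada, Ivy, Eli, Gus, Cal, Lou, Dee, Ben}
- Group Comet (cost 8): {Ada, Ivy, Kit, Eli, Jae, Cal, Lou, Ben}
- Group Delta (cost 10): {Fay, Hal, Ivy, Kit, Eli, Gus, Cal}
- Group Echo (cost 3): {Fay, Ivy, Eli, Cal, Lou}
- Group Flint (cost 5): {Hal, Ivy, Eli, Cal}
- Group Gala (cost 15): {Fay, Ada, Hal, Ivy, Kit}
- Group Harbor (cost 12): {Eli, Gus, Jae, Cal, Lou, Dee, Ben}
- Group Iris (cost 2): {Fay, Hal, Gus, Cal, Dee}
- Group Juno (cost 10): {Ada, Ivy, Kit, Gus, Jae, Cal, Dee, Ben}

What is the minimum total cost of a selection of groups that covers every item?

Comet, Iris together cover every item (Comet ∪ Iris = {Fay, Ada, Hal, Ivy, Kit, Eli, Gus, Jae, Cal, Lou, Dee, Ben}); total cost 8 + 2 = 10.
The greedy pick Iris, Echo, Comet costs 13; no covering selection beats 10.

10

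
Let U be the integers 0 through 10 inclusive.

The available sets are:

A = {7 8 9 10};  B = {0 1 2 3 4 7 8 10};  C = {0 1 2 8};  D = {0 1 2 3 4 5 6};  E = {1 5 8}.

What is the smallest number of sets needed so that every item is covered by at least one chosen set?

Take {A, D}. Their union is {0, 1, 2, 3, 4, 5, 6, 7, 8, 9, 10}, which is all 11 items.
No single set has all 11 items (the largest, B, has 8), so 2 is optimal.

2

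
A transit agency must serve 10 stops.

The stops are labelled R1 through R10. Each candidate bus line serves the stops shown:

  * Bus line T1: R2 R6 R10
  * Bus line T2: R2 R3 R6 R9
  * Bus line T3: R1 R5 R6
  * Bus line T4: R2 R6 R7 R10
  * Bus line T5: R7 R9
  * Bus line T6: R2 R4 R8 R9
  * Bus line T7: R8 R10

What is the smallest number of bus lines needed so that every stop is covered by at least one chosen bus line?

4

Take {T2, T3, T4, T6}. Their union is {R1, R2, R3, R4, R5, R6, R7, R8, R9, R10}, which is all 10 stops.
Only T2 contains R3, so T2 is forced; the remaining 6 stops need at least 3 more bus lines (each remaining bus line adds at most 2) — so at least 4 bus lines are needed, and 4 is optimal.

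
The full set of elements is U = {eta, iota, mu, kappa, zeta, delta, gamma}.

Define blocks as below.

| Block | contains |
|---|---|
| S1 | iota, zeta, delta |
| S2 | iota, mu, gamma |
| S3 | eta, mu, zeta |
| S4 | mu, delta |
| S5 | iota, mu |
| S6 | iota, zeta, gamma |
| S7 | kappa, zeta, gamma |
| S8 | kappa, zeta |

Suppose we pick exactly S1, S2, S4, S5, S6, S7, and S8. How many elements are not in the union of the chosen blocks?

Union of S1, S2, S4, S5, S6, S7, S8 = {iota, mu, kappa, zeta, delta, gamma}.
Not covered: eta — 1 element.

1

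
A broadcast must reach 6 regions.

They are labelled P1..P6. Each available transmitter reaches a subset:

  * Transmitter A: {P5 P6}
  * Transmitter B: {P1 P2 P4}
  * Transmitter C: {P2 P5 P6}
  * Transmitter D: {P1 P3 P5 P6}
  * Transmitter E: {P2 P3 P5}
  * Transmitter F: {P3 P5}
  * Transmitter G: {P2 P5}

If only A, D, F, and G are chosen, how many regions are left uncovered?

Union of A, D, F, G = {P1, P2, P3, P5, P6}.
Not covered: P4 — 1 region.

1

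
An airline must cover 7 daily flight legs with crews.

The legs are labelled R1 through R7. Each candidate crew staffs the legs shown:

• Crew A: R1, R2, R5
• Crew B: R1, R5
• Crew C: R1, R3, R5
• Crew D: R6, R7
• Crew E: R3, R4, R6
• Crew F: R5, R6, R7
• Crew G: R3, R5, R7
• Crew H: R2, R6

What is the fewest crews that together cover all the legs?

3

A and E and F together: A ∪ E ∪ F = {R1, R2, R3, R4, R5, R6, R7} — every leg is covered.
Each crew has at most 3 legs, and 2·3 = 6 < 7 — so at least 3 crews are needed, and 3 is optimal.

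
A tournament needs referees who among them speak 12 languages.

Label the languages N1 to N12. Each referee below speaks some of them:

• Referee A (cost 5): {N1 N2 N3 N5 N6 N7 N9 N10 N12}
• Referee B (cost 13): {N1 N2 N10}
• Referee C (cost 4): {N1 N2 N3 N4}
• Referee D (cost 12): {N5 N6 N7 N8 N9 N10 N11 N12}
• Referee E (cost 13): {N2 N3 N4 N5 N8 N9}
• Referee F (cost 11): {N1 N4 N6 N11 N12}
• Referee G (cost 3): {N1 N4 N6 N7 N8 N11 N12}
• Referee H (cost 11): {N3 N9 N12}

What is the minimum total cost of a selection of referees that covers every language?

A, G together cover every language (A ∪ G = {N1, N2, N3, N4, N5, N6, N7, N8, N9, N10, N11, N12}); total cost 5 + 3 = 8.
No covering selection has total cost below 8.

8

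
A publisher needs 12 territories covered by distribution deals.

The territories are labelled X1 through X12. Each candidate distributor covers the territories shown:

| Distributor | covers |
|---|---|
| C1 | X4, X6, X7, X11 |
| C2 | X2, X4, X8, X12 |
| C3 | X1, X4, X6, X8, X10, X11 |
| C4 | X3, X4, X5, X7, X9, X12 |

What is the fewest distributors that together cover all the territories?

C2 and C3 and C4 together: C2 ∪ C3 ∪ C4 = {X1, X2, X3, X4, X5, X6, X7, X8, X9, X10, X11, X12} — every territory is covered.
Only C3 contains X1, so C3 is forced; the remaining 6 territories need at least 2 more distributors (each remaining distributor adds at most 5) — so at least 3 distributors are needed, and 3 is optimal.

3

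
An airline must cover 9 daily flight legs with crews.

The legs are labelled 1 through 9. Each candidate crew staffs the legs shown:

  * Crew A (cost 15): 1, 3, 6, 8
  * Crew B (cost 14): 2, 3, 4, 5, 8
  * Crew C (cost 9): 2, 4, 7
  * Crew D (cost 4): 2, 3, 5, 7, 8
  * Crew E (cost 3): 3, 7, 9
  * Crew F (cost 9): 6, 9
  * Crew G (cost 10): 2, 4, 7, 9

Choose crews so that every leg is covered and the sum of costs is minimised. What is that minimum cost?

A, D, G together cover every leg (A ∪ D ∪ G = {1, 2, 3, 4, 5, 6, 7, 8, 9}); total cost 15 + 4 + 10 = 29.
The greedy pick D, E, A, C costs 31; no covering selection beats 29.

29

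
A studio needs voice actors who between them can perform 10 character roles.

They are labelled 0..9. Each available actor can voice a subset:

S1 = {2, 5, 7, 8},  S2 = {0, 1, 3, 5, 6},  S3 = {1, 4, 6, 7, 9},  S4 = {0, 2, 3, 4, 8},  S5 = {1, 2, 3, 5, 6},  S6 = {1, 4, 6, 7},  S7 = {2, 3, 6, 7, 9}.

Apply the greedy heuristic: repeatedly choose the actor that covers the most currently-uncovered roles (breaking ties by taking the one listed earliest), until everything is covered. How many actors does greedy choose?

Greedy: pick S2 (covers 5 new) → pick S1 (covers 3 new) → pick S3 (covers 2 new). Total picks: 3.

3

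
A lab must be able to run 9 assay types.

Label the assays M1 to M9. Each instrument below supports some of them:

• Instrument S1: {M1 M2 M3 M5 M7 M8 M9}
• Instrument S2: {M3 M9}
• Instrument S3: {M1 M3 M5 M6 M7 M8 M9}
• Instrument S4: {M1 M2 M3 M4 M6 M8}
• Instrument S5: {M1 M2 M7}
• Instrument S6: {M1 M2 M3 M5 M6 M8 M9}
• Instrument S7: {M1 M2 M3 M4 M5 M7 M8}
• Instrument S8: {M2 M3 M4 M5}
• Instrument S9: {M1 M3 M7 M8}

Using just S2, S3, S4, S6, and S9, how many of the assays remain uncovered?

Union of S2, S3, S4, S6, S9 = {M1, M2, M3, M4, M5, M6, M7, M8, M9} — that's every assay, so 0 are uncovered.

0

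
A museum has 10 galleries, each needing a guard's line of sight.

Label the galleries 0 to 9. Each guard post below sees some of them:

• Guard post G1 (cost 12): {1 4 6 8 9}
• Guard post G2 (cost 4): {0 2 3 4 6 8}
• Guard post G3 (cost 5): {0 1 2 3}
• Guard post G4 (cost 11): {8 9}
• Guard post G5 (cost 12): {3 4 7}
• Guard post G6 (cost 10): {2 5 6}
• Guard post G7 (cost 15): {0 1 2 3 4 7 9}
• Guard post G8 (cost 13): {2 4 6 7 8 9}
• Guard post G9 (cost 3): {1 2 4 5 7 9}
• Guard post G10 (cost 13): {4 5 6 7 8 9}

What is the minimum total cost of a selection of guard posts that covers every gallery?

G2, G9 together cover every gallery (G2 ∪ G9 = {0, 1, 2, 3, 4, 5, 6, 7, 8, 9}); total cost 4 + 3 = 7.
No covering selection has total cost below 7.

7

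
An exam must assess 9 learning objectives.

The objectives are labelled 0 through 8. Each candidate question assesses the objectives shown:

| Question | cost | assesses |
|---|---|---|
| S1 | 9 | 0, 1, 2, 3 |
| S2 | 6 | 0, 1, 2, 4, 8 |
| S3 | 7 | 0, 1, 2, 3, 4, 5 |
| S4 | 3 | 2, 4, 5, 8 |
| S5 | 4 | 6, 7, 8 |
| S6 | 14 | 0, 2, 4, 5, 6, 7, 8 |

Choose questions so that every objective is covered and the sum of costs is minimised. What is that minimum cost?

S3, S5 together cover every objective (S3 ∪ S5 = {0, 1, 2, 3, 4, 5, 6, 7, 8}); total cost 7 + 4 = 11.
The greedy pick S4, S5, S3 costs 14; no covering selection beats 11.

11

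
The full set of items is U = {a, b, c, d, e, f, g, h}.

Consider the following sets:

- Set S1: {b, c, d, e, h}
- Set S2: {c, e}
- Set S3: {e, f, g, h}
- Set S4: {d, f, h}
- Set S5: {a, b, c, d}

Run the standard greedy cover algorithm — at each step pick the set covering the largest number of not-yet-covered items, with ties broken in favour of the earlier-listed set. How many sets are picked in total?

Greedy: pick S1 (covers 5 new) → pick S3 (covers 2 new) → pick S5 (covers 1 new). Total picks: 3.
(The true minimum cover uses only 2 sets, so greedy is not optimal here.)

3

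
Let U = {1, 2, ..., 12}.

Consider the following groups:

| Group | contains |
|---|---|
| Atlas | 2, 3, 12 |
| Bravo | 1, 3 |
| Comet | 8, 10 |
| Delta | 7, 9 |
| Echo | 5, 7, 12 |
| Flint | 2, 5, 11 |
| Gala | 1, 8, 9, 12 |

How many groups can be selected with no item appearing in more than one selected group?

4

Bravo, Comet, Delta, Flint are pairwise disjoint (Bravo={1,3}; Comet={8,10}; Delta={7,9}; Flint={2,5,11}).
Every remaining group overlaps one of these, and no 5 of the listed groups are pairwise disjoint, so 4 is the maximum.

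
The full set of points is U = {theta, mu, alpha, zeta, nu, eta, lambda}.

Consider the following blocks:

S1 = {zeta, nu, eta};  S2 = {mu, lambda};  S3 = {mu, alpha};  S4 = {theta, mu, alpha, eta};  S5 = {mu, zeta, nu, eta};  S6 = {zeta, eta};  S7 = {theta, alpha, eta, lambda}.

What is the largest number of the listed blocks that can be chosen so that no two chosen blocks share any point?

S3, S6 are pairwise disjoint (S3={mu,alpha}; S6={zeta,eta}).
Every remaining block overlaps one of these, and no 3 of the listed blocks are pairwise disjoint, so 2 is the maximum.

2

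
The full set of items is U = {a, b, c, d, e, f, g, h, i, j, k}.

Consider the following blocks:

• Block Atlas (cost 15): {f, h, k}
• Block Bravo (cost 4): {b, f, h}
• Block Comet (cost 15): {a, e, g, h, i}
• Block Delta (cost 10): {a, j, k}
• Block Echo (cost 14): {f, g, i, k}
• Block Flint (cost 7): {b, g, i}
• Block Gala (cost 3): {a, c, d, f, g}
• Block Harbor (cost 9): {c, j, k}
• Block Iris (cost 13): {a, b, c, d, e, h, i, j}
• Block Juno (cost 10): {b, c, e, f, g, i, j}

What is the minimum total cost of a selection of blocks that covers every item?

25

Gala, Harbor, Iris together cover every item (Gala ∪ Harbor ∪ Iris = {a, b, c, d, e, f, g, h, i, j, k}); total cost 3 + 9 + 13 = 25.
The greedy pick Gala, Bravo, Juno, Harbor costs 26; no covering selection beats 25.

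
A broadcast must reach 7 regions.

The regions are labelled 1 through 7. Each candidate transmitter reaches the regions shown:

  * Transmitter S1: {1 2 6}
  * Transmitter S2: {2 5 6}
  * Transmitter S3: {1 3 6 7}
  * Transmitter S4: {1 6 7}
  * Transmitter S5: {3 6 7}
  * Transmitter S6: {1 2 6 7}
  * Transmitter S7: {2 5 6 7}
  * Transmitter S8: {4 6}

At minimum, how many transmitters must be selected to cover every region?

S3 and S7 and S8 together: S3 ∪ S7 ∪ S8 = {1, 2, 3, 4, 5, 6, 7} — every region is covered.
Only S8 contains 4, so S8 is forced; the remaining 5 regions need at least 2 more transmitters (each remaining transmitter adds at most 3) — so at least 3 transmitters are needed, and 3 is optimal.

3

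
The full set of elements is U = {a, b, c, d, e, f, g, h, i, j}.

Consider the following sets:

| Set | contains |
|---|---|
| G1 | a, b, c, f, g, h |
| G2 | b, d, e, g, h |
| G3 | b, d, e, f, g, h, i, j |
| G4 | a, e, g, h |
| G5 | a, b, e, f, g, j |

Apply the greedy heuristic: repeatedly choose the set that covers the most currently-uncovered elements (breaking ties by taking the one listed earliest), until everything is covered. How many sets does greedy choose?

Greedy: pick G3 (covers 8 new) → pick G1 (covers 2 new). Total picks: 2.

2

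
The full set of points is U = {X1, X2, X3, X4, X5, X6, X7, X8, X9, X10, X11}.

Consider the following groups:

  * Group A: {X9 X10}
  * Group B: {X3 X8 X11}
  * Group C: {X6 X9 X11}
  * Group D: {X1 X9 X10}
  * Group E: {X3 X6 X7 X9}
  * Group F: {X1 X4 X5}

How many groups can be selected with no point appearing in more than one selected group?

3

A, B, F are pairwise disjoint (A={X9,X10}; B={X3,X8,X11}; F={X1,X4,X5}).
Every remaining group overlaps one of these, and no 4 of the listed groups are pairwise disjoint, so 3 is the maximum.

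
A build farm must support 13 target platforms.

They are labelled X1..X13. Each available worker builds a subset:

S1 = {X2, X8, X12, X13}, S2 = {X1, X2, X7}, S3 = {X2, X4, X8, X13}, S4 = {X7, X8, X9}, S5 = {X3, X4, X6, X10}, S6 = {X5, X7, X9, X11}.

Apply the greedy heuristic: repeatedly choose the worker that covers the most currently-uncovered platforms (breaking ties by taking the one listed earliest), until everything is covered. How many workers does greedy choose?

4

Greedy: pick S1 (covers 4 new) → pick S5 (covers 4 new) → pick S6 (covers 4 new) → pick S2 (covers 1 new). Total picks: 4.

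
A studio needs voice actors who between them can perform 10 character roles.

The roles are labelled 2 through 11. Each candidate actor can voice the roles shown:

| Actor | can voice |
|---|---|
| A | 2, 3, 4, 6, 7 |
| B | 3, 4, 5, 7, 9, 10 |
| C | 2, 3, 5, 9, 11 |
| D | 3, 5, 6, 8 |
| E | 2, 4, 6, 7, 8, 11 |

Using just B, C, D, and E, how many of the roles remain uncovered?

0

Union of B, C, D, E = {2, 3, 4, 5, 6, 7, 8, 9, 10, 11} — that's every role, so 0 are uncovered.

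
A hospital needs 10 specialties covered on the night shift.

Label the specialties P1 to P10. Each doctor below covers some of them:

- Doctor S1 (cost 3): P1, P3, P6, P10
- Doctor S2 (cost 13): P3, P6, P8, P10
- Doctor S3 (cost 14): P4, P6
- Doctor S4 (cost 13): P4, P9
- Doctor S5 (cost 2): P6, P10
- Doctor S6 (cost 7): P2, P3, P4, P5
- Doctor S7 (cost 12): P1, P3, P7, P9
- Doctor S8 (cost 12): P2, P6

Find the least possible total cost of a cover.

S2, S6, S7 together cover every specialty (S2 ∪ S6 ∪ S7 = {P1, P2, P3, P4, P5, P6, P7, P8, P9, P10}); total cost 13 + 7 + 12 = 32.
The greedy pick S1, S6, S7, S2 costs 35; no covering selection beats 32.

32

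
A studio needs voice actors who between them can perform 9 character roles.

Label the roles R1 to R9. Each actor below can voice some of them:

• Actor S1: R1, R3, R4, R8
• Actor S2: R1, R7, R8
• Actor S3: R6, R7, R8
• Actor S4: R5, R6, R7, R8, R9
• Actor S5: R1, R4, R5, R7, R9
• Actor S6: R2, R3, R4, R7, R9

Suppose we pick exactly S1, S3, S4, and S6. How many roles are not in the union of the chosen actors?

0

Union of S1, S3, S4, S6 = {R1, R2, R3, R4, R5, R6, R7, R8, R9} — that's every role, so 0 are uncovered.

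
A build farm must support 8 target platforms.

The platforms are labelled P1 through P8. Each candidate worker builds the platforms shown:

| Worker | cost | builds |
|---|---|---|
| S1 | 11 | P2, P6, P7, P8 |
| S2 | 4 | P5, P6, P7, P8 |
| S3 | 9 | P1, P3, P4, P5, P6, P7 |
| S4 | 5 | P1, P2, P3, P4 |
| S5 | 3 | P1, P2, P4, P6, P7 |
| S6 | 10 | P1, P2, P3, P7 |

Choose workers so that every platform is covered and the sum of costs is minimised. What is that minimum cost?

S2, S4 together cover every platform (S2 ∪ S4 = {P1, P2, P3, P4, P5, P6, P7, P8}); total cost 4 + 5 = 9.
The greedy pick S5, S2, S4 costs 12; no covering selection beats 9.

9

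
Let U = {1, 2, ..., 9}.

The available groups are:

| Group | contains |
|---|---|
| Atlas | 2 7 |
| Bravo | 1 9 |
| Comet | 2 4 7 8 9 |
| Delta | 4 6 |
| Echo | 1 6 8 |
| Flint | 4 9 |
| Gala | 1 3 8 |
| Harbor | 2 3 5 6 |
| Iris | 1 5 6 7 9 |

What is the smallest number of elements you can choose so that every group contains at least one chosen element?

3

H = {1, 2, 4} meets every group (each contains at least one member of H), and |H| = 3.
The groups Atlas, Delta, Gala are pairwise disjoint, so any hitting set needs a separate element for each — at least 3. Hence 3 is optimal.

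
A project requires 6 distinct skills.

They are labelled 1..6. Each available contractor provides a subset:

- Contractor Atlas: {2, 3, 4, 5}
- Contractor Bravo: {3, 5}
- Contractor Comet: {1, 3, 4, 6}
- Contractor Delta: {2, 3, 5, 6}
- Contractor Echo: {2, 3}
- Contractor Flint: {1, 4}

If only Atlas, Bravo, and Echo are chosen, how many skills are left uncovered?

2

Union of Atlas, Bravo, Echo = {2, 3, 4, 5}.
Not covered: 1, 6 — 2 skills.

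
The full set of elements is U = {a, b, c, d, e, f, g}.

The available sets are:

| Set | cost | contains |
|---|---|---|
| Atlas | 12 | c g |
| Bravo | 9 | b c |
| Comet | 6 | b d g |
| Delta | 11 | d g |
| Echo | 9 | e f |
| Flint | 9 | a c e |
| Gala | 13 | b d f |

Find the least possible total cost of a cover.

24

Comet, Echo, Flint together cover every element (Comet ∪ Echo ∪ Flint = {a, b, c, d, e, f, g}); total cost 6 + 9 + 9 = 24.
No covering selection has total cost below 24.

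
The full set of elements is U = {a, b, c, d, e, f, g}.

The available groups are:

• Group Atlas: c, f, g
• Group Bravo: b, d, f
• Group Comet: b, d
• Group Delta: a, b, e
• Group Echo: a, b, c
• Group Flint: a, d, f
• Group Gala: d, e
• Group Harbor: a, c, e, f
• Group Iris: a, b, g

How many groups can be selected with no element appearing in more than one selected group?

Atlas, Gala are pairwise disjoint (Atlas={c,f,g}; Gala={d,e}).
Every remaining group overlaps one of these, and no 3 of the listed groups are pairwise disjoint, so 2 is the maximum.

2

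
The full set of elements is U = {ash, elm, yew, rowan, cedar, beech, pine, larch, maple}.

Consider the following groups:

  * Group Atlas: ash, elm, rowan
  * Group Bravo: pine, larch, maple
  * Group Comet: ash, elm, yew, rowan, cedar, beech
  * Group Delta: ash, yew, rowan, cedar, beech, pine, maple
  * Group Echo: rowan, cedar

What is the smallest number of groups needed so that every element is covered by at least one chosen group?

2

Take {Bravo, Comet}. Their union is {ash, elm, yew, rowan, cedar, beech, pine, larch, maple}, which is all 9 elements.
No single group has all 9 elements (the largest, Delta, has 7), so 2 is optimal.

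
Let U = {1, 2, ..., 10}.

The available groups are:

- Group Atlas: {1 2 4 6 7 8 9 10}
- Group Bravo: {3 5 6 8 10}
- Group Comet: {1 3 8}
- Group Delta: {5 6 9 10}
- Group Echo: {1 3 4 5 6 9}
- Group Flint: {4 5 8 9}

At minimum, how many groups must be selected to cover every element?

Atlas and Bravo together: Atlas ∪ Bravo = {1, 2, 3, 4, 5, 6, 7, 8, 9, 10} — every element is covered.
No single group has all 10 elements (the largest, Atlas, has 8), so 2 is optimal.

2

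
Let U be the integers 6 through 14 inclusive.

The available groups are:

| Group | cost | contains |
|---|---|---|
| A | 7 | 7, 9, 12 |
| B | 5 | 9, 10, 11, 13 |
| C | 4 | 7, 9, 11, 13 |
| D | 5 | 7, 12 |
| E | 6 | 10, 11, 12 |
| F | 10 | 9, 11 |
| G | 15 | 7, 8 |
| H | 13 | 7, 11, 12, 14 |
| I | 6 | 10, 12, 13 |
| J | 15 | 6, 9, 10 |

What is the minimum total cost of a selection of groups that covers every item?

C, G, H, J together cover every item (C ∪ G ∪ H ∪ J = {6, 7, 8, 9, 10, 11, 12, 13, 14}); total cost 4 + 15 + 13 + 15 = 47.
The greedy pick C, E, H, G, J costs 53; no covering selection beats 47.

47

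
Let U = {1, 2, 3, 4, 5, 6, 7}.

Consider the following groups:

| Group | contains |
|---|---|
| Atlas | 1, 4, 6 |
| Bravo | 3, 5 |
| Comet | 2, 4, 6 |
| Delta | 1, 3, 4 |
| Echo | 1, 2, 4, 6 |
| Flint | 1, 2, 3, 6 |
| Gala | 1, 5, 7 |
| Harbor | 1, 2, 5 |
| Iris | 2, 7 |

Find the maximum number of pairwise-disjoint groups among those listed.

Atlas, Bravo, Iris are pairwise disjoint (Atlas={1,4,6}; Bravo={3,5}; Iris={2,7}).
Every remaining group overlaps one of these, and no 4 of the listed groups are pairwise disjoint, so 3 is the maximum.

3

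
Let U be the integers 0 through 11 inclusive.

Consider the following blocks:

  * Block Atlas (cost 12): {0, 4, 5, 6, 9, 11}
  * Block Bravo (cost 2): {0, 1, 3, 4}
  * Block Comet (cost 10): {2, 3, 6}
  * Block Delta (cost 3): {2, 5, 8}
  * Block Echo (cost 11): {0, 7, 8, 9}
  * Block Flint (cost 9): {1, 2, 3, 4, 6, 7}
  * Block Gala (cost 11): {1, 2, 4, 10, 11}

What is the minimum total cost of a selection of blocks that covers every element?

Delta, Echo, Flint, Gala together cover every element (Delta ∪ Echo ∪ Flint ∪ Gala = {0, 1, 2, 3, 4, 5, 6, 7, 8, 9, 10, 11}); total cost 3 + 11 + 9 + 11 = 34.
The greedy pick Bravo, Delta, Atlas, Flint, Gala costs 37; no covering selection beats 34.

34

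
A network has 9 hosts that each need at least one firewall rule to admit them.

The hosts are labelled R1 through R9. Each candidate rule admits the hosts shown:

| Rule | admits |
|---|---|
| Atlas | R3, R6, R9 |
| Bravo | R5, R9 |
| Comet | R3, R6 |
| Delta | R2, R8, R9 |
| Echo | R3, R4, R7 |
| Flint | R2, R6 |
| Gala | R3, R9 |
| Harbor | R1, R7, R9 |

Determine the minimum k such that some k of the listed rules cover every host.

5

Take {Bravo, Comet, Delta, Echo, Harbor}. Their union is {R1, R2, R3, R4, R5, R6, R7, R8, R9}, which is all 9 hosts.
No 4 of the 8 rules cover everything (all 70 combinations miss at least one host), so 5 is optimal.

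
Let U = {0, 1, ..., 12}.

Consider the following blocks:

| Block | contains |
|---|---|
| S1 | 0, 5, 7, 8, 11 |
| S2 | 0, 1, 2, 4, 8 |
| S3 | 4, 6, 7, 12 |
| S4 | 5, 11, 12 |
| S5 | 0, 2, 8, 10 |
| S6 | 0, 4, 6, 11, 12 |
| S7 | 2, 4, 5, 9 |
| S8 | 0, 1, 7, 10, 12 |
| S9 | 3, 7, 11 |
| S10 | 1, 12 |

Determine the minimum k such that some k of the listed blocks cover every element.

Take {S2, S3, S5, S7, S9}. Their union is {0, 1, 2, 3, 4, 5, 6, 7, 8, 9, 10, 11, 12}, which is all 13 elements.
No 4 of the 10 blocks cover everything (all 210 combinations miss at least one element), so 5 is optimal.

5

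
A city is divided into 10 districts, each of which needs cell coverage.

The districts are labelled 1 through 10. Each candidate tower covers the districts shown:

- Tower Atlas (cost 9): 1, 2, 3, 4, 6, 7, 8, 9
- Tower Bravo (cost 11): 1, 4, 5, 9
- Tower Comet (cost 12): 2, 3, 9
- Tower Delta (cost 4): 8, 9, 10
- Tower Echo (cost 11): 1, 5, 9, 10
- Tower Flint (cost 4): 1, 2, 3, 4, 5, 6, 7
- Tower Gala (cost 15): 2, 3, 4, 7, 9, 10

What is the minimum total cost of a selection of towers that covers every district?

8

Delta, Flint together cover every district (Delta ∪ Flint = {1, 2, 3, 4, 5, 6, 7, 8, 9, 10}); total cost 4 + 4 = 8.
No covering selection has total cost below 8.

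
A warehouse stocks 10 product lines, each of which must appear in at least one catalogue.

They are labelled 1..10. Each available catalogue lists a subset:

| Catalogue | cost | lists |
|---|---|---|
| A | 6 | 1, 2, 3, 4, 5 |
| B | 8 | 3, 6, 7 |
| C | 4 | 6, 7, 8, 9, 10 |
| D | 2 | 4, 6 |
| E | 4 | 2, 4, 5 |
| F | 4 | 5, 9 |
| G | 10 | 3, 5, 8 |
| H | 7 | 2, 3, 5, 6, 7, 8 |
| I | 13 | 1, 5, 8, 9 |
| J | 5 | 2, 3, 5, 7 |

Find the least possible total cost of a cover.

10

A, C together cover every product (A ∪ C = {1, 2, 3, 4, 5, 6, 7, 8, 9, 10}); total cost 6 + 4 = 10.
No covering selection has total cost below 10.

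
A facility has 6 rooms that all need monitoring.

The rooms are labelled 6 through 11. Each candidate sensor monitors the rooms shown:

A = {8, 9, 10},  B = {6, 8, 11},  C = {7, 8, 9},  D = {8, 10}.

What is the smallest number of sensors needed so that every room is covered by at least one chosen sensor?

B and C and D together: B ∪ C ∪ D = {6, 7, 8, 9, 10, 11} — every room is covered.
Only B contains 6, so B is forced; the remaining 3 rooms need at least 2 more sensors (each remaining sensor adds at most 2) — so at least 3 sensors are needed, and 3 is optimal.

3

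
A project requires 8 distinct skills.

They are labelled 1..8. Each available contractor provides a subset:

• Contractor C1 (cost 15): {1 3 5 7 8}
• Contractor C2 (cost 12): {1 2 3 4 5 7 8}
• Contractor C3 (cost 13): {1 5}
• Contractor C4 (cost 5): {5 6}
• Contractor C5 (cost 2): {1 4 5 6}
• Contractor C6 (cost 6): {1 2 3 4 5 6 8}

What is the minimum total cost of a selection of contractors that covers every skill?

C2, C5 together cover every skill (C2 ∪ C5 = {1, 2, 3, 4, 5, 6, 7, 8}); total cost 12 + 2 = 14.
The greedy pick C5, C6, C2 costs 20; no covering selection beats 14.

14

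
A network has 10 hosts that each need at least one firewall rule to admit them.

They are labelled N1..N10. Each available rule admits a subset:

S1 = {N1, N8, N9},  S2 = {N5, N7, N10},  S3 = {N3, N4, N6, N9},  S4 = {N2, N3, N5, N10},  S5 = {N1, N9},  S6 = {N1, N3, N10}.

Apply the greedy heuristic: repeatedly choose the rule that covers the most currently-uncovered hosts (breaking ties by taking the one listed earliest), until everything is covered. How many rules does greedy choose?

4

Greedy: pick S3 (covers 4 new) → pick S2 (covers 3 new) → pick S1 (covers 2 new) → pick S4 (covers 1 new). Total picks: 4.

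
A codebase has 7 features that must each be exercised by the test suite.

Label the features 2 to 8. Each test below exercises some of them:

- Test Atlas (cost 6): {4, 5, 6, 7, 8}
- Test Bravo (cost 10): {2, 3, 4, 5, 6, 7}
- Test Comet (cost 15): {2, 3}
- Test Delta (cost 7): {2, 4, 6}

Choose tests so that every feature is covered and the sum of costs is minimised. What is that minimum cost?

16

Atlas, Bravo together cover every feature (Atlas ∪ Bravo = {2, 3, 4, 5, 6, 7, 8}); total cost 6 + 10 = 16.
No covering selection has total cost below 16.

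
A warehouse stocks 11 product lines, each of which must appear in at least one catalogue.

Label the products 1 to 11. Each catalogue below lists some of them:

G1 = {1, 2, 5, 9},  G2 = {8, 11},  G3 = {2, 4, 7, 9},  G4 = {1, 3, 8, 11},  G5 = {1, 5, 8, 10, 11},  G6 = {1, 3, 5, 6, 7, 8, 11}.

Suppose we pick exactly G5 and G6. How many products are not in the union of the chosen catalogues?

Union of G5, G6 = {1, 3, 5, 6, 7, 8, 10, 11}.
Not covered: 2, 4, 9 — 3 products.

3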